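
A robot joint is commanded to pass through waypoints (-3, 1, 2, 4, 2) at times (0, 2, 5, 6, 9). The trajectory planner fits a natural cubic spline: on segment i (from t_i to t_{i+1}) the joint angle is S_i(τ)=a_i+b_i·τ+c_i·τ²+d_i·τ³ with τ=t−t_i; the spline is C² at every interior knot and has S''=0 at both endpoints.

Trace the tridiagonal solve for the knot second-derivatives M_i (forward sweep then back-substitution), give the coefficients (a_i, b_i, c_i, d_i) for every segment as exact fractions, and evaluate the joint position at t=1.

Δ: Δ0=2, Δ1=1/3, Δ2=2, Δ3=-2/3
row 1: diag=10, rhs=-10; c'=3/10, d'=-1
row 2: denom=8−3·3/10=71/10; d'=(10−3·-1)/(71/10)=130/71
row 3: denom=8−1·10/71=558/71; d'=(-16−1·130/71)/(558/71)=-211/93
back: M3=-211/93
back: M2=130/71−10/71·-211/93=200/93
back: M1=-1−3/10·200/93=-51/31
M: M0=0, M1=-51/31, M2=200/93, M3=-211/93, M4=0
seg 0: a=-3, c=M0/2=0, d=(M1−M0)/(6·2)=-17/124, b=Δ0−h0·(2M0+M1)/6=79/31
seg 1: a=1, c=M1/2=-51/62, d=(M2−M1)/(6·3)=353/1674, b=Δ1−h1·(2M1+M2)/6=28/31
seg 2: a=2, c=M2/2=100/93, d=(M3−M2)/(6·1)=-137/186, b=Δ2−h2·(2M2+M3)/6=103/62
seg 3: a=4, c=M3/2=-211/186, d=(M4−M3)/(6·3)=211/1674, b=Δ3−h3·(2M3+M4)/6=149/93
t_q=1 → seg 0, τ=1; S=-3+79/31·τ+0·τ²+-17/124·τ³=-73/124

  seg 0: a=-3 b=79/31 c=0 d=-17/124
  seg 1: a=1 b=28/31 c=-51/62 d=353/1674
  seg 2: a=2 b=103/62 c=100/93 d=-137/186
  seg 3: a=4 b=149/93 c=-211/186 d=211/1674
S(1) = -73/124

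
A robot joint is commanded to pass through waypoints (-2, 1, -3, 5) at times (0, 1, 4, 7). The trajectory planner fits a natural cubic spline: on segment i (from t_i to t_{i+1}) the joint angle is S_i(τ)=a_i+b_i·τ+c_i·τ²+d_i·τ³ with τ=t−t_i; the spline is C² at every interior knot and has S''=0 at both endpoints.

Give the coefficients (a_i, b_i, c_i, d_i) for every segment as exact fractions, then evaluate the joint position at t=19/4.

  seg 0: a=-2 b=325/87 c=0 d=-64/87
  seg 1: a=1 b=133/87 c=-64/29 d=109/261
  seg 2: a=-3 b=-38/87 c=45/29 d=-5/29
S(19/4) = -4691/1856

Δ: Δ0=3, Δ1=-4/3, Δ2=8/3
row 1: diag=8, rhs=-26; c'=3/8, d'=-13/4
row 2: denom=12−3·3/8=87/8; d'=(24−3·-13/4)/(87/8)=90/29
back: M2=90/29
back: M1=-13/4−3/8·90/29=-128/29
M: M0=0, M1=-128/29, M2=90/29, M3=0
seg 0: a=-2, c=M0/2=0, d=(M1−M0)/(6·1)=-64/87, b=Δ0−h0·(2M0+M1)/6=325/87
seg 1: a=1, c=M1/2=-64/29, d=(M2−M1)/(6·3)=109/261, b=Δ1−h1·(2M1+M2)/6=133/87
seg 2: a=-3, c=M2/2=45/29, d=(M3−M2)/(6·3)=-5/29, b=Δ2−h2·(2M2+M3)/6=-38/87
t_q=19/4 → seg 2, τ=3/4; S=-3+-38/87·τ+45/29·τ²+-5/29·τ³=-4691/1856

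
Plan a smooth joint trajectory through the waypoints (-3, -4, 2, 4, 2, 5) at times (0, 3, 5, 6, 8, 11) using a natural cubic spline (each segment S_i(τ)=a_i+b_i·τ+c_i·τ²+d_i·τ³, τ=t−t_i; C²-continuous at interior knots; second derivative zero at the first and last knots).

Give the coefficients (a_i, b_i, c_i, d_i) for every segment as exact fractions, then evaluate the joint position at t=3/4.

Δ: Δ0=-1/3, Δ1=3, Δ2=2, Δ3=-1, Δ4=1
row 1: diag=10, rhs=20; c'=1/5, d'=2
row 2: denom=6−2·1/5=28/5; d'=(-6−2·2)/(28/5)=-25/14
row 3: denom=6−1·5/28=163/28; d'=(-18−1·-25/14)/(163/28)=-454/163
row 4: denom=10−2·56/163=1518/163; d'=(12−2·-454/163)/(1518/163)=1432/759
back: M4=1432/759
back: M3=-454/163−56/163·1432/759=-2606/759
back: M2=-25/14−5/28·-2606/759=-890/759
back: M1=2−1/5·-890/759=1696/759
M: M0=0, M1=1696/759, M2=-890/759, M3=-2606/759, M4=1432/759, M5=0
seg 0: a=-3, c=M0/2=0, d=(M1−M0)/(6·3)=848/6831, b=Δ0−h0·(2M0+M1)/6=-367/253
seg 1: a=-4, c=M1/2=848/759, d=(M2−M1)/(6·2)=-431/1518, b=Δ1−h1·(2M1+M2)/6=481/253
seg 2: a=2, c=M2/2=-445/759, d=(M3−M2)/(6·1)=-26/69, b=Δ2−h2·(2M2+M3)/6=2249/759
seg 3: a=4, c=M3/2=-1303/759, d=(M4−M3)/(6·2)=673/1518, b=Δ3−h3·(2M3+M4)/6=167/253
seg 4: a=2, c=M4/2=716/759, d=(M5−M4)/(6·3)=-716/6831, b=Δ4−h4·(2M4+M5)/6=-673/759
t_q=3/4 → seg 0, τ=3/4; S=-3+-367/253·τ+0·τ²+848/6831·τ³=-1021/253

  seg 0: a=-3 b=-367/253 c=0 d=848/6831
  seg 1: a=-4 b=481/253 c=848/759 d=-431/1518
  seg 2: a=2 b=2249/759 c=-445/759 d=-26/69
  seg 3: a=4 b=167/253 c=-1303/759 d=673/1518
  seg 4: a=2 b=-673/759 c=716/759 d=-716/6831
S(3/4) = -1021/253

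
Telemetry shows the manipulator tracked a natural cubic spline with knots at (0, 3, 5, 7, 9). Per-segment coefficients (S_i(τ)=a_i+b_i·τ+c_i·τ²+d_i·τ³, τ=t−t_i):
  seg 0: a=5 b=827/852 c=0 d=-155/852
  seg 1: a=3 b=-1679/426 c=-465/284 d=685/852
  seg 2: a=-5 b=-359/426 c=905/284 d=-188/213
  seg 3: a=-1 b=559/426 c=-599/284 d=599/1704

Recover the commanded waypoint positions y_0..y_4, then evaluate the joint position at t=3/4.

y_0 = S_0(0) = a_0 = 5
y_1 = S_1(0) = a_1 = 3
y_2 = S_2(0) = a_2 = -5
y_3 = S_3(0) = a_3 = -1
y_4 = S_3(2) = -4
t_q=3/4 is in segment 0 (τ=3/4); S_0(τ)=102717/18176

y_0=5 y_1=3 y_2=-5 y_3=-1 y_4=-4
S(3/4) = 102717/18176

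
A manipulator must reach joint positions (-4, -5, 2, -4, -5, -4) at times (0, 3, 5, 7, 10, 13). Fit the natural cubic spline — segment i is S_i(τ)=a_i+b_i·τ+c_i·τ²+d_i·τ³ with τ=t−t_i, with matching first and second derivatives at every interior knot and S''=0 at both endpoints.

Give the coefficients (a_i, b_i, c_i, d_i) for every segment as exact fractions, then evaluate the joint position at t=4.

Δ: Δ0=-1/3, Δ1=7/2, Δ2=-3, Δ3=-1/3, Δ4=1/3
row 1: diag=10, rhs=23; c'=1/5, d'=23/10
row 2: denom=8−2·1/5=38/5; d'=(-39−2·23/10)/(38/5)=-109/19
row 3: denom=10−2·5/19=180/19; d'=(16−2·-109/19)/(180/19)=29/10
row 4: denom=12−3·19/60=221/20; d'=(4−3·29/10)/(221/20)=-94/221
back: M4=-94/221
back: M3=29/10−19/60·-94/221=2012/663
back: M2=-109/19−5/19·2012/663=-4333/663
back: M1=23/10−1/5·-4333/663=4783/1326
M: M0=0, M1=4783/1326, M2=-4333/663, M3=2012/663, M4=-94/221, M5=0
seg 0: a=-4, c=M0/2=0, d=(M1−M0)/(6·3)=4783/23868, b=Δ0−h0·(2M0+M1)/6=-1889/884
seg 1: a=-5, c=M1/2=4783/2652, d=(M2−M1)/(6·2)=-4483/5304, b=Δ1−h1·(2M1+M2)/6=1447/442
seg 2: a=2, c=M2/2=-4333/1326, d=(M3−M2)/(6·2)=705/884, b=Δ2−h2·(2M2+M3)/6=229/663
seg 3: a=-4, c=M3/2=1006/663, d=(M4−M3)/(6·3)=-1147/5967, b=Δ3−h3·(2M3+M4)/6=-2092/663
seg 4: a=-5, c=M4/2=-47/221, d=(M5−M4)/(6·3)=47/1989, b=Δ4−h4·(2M4+M5)/6=503/663
t_q=4 → seg 1, τ=1; S=-5+1447/442·τ+4783/2652·τ²+-4483/5304·τ³=-4073/5304

  seg 0: a=-4 b=-1889/884 c=0 d=4783/23868
  seg 1: a=-5 b=1447/442 c=4783/2652 d=-4483/5304
  seg 2: a=2 b=229/663 c=-4333/1326 d=705/884
  seg 3: a=-4 b=-2092/663 c=1006/663 d=-1147/5967
  seg 4: a=-5 b=503/663 c=-47/221 d=47/1989
S(4) = -4073/5304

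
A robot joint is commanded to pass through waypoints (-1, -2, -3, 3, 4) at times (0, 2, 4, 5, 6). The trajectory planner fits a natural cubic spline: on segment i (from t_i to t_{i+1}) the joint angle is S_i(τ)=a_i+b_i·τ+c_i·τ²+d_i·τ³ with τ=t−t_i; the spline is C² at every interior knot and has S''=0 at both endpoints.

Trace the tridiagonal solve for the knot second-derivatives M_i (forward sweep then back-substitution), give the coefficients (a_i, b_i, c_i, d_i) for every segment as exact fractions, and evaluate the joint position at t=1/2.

  seg 0: a=-1 b=5/21 c=0 d=-31/168
  seg 1: a=-2 b=-83/42 c=-31/28 d=155/168
  seg 2: a=-3 b=14/3 c=31/7 d=-65/21
  seg 3: a=3 b=89/21 c=-34/7 d=34/21
S(1/2) = -405/448

Δ: Δ0=-1/2, Δ1=-1/2, Δ2=6, Δ3=1
row 1: diag=8, rhs=0; c'=1/4, d'=0
row 2: denom=6−2·1/4=11/2; d'=(39−2·0)/(11/2)=78/11
row 3: denom=4−1·2/11=42/11; d'=(-30−1·78/11)/(42/11)=-68/7
back: M3=-68/7
back: M2=78/11−2/11·-68/7=62/7
back: M1=0−1/4·62/7=-31/14
M: M0=0, M1=-31/14, M2=62/7, M3=-68/7, M4=0
seg 0: a=-1, c=M0/2=0, d=(M1−M0)/(6·2)=-31/168, b=Δ0−h0·(2M0+M1)/6=5/21
seg 1: a=-2, c=M1/2=-31/28, d=(M2−M1)/(6·2)=155/168, b=Δ1−h1·(2M1+M2)/6=-83/42
seg 2: a=-3, c=M2/2=31/7, d=(M3−M2)/(6·1)=-65/21, b=Δ2−h2·(2M2+M3)/6=14/3
seg 3: a=3, c=M3/2=-34/7, d=(M4−M3)/(6·1)=34/21, b=Δ3−h3·(2M3+M4)/6=89/21
t_q=1/2 → seg 0, τ=1/2; S=-1+5/21·τ+0·τ²+-31/168·τ³=-405/448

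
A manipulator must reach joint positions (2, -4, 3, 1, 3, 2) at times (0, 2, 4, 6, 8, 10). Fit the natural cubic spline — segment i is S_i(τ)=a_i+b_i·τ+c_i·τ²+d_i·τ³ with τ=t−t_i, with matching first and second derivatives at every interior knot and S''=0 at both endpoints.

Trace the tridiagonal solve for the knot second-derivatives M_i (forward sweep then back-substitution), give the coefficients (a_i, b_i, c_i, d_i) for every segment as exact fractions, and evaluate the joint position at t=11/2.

  seg 0: a=2 b=-1068/209 c=0 d=441/836
  seg 1: a=-4 b=255/209 c=1323/418 d=-1693/1672
  seg 2: a=3 b=723/418 c=-2433/836 d=17/22
  seg 3: a=1 b=-267/418 c=1443/836 d=-379/836
  seg 4: a=3 b=345/418 c=-831/836 d=277/1672
S(11/2) = 1383/836

Δ: Δ0=-3, Δ1=7/2, Δ2=-1, Δ3=1, Δ4=-1/2
row 1: diag=8, rhs=39; c'=1/4, d'=39/8
row 2: denom=8−2·1/4=15/2; d'=(-27−2·39/8)/(15/2)=-49/10
row 3: denom=8−2·4/15=112/15; d'=(12−2·-49/10)/(112/15)=327/112
row 4: denom=8−2·15/56=209/28; d'=(-9−2·327/112)/(209/28)=-831/418
back: M4=-831/418
back: M3=327/112−15/56·-831/418=1443/418
back: M2=-49/10−4/15·1443/418=-2433/418
back: M1=39/8−1/4·-2433/418=1323/209
M: M0=0, M1=1323/209, M2=-2433/418, M3=1443/418, M4=-831/418, M5=0
seg 0: a=2, c=M0/2=0, d=(M1−M0)/(6·2)=441/836, b=Δ0−h0·(2M0+M1)/6=-1068/209
seg 1: a=-4, c=M1/2=1323/418, d=(M2−M1)/(6·2)=-1693/1672, b=Δ1−h1·(2M1+M2)/6=255/209
seg 2: a=3, c=M2/2=-2433/836, d=(M3−M2)/(6·2)=17/22, b=Δ2−h2·(2M2+M3)/6=723/418
seg 3: a=1, c=M3/2=1443/836, d=(M4−M3)/(6·2)=-379/836, b=Δ3−h3·(2M3+M4)/6=-267/418
seg 4: a=3, c=M4/2=-831/836, d=(M5−M4)/(6·2)=277/1672, b=Δ4−h4·(2M4+M5)/6=345/418
t_q=11/2 → seg 2, τ=3/2; S=3+723/418·τ+-2433/836·τ²+17/22·τ³=1383/836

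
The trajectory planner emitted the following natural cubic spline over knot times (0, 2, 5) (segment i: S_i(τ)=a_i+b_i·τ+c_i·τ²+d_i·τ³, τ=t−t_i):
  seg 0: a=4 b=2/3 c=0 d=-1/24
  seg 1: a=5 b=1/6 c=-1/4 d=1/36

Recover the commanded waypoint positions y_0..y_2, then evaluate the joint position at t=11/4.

y_0=4 y_1=5 y_2=4
S(11/4) = 1279/256

y_0 = S_0(0) = a_0 = 4
y_1 = S_1(0) = a_1 = 5
y_2 = S_1(3) = 4
t_q=11/4 is in segment 1 (τ=3/4); S_1(τ)=1279/256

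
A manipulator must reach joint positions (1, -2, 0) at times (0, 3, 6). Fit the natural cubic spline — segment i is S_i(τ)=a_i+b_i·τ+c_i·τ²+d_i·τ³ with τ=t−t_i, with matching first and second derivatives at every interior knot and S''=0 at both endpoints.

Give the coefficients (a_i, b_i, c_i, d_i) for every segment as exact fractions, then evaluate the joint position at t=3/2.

Δ: Δ0=-1, Δ1=2/3
row 1: diag=12, rhs=10; c'=1/4, d'=5/6
back: M1=5/6
M: M0=0, M1=5/6, M2=0
seg 0: a=1, c=M0/2=0, d=(M1−M0)/(6·3)=5/108, b=Δ0−h0·(2M0+M1)/6=-17/12
seg 1: a=-2, c=M1/2=5/12, d=(M2−M1)/(6·3)=-5/108, b=Δ1−h1·(2M1+M2)/6=-1/6
t_q=3/2 → seg 0, τ=3/2; S=1+-17/12·τ+0·τ²+5/108·τ³=-31/32

  seg 0: a=1 b=-17/12 c=0 d=5/108
  seg 1: a=-2 b=-1/6 c=5/12 d=-5/108
S(3/2) = -31/32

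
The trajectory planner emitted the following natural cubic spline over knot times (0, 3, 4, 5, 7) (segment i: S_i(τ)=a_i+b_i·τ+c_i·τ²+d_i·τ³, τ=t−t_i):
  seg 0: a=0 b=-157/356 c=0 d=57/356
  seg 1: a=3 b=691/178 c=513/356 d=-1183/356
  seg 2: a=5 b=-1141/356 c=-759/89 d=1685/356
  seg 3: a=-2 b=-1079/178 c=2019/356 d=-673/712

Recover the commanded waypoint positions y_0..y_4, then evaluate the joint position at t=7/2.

y_0 = S_0(0) = a_0 = 0
y_1 = S_1(0) = a_1 = 3
y_2 = S_2(0) = a_2 = 5
y_3 = S_3(0) = a_3 = -2
y_4 = S_3(2) = 1
t_q=7/2 is in segment 1 (τ=1/2); S_1(τ)=13915/2848

y_0=0 y_1=3 y_2=5 y_3=-2 y_4=1
S(7/2) = 13915/2848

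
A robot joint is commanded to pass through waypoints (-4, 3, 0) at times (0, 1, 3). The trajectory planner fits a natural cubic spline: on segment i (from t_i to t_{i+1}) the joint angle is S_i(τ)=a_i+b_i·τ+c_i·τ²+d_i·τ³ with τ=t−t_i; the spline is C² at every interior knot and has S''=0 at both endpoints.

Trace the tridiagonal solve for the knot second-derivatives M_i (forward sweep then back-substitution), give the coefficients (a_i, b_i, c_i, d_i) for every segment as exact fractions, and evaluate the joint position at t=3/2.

Δ: Δ0=7, Δ1=-3/2
row 1: diag=6, rhs=-51; c'=1/3, d'=-17/2
back: M1=-17/2
M: M0=0, M1=-17/2, M2=0
seg 0: a=-4, c=M0/2=0, d=(M1−M0)/(6·1)=-17/12, b=Δ0−h0·(2M0+M1)/6=101/12
seg 1: a=3, c=M1/2=-17/4, d=(M2−M1)/(6·2)=17/24, b=Δ1−h1·(2M1+M2)/6=25/6
t_q=3/2 → seg 1, τ=1/2; S=3+25/6·τ+-17/4·τ²+17/24·τ³=263/64

  seg 0: a=-4 b=101/12 c=0 d=-17/12
  seg 1: a=3 b=25/6 c=-17/4 d=17/24
S(3/2) = 263/64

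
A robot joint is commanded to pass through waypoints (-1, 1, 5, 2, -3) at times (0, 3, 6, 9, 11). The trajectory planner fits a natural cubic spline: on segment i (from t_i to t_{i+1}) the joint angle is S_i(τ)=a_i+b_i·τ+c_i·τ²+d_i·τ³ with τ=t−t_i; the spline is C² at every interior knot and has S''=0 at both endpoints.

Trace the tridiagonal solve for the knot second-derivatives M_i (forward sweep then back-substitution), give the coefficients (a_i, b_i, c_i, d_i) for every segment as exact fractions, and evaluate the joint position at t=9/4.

  seg 0: a=-1 b=97/276 c=0 d=29/828
  seg 1: a=1 b=179/138 c=29/92 d=-251/2484
  seg 2: a=5 b=127/276 c=-41/69 d=89/2484
  seg 3: a=2 b=-295/138 c=-25/92 d=25/552
S(9/4) = 1117/5888

Δ: Δ0=2/3, Δ1=4/3, Δ2=-1, Δ3=-5/2
row 1: diag=12, rhs=4; c'=1/4, d'=1/3
row 2: denom=12−3·1/4=45/4; d'=(-14−3·1/3)/(45/4)=-4/3
row 3: denom=10−3·4/15=46/5; d'=(-9−3·-4/3)/(46/5)=-25/46
back: M3=-25/46
back: M2=-4/3−4/15·-25/46=-82/69
back: M1=1/3−1/4·-82/69=29/46
M: M0=0, M1=29/46, M2=-82/69, M3=-25/46, M4=0
seg 0: a=-1, c=M0/2=0, d=(M1−M0)/(6·3)=29/828, b=Δ0−h0·(2M0+M1)/6=97/276
seg 1: a=1, c=M1/2=29/92, d=(M2−M1)/(6·3)=-251/2484, b=Δ1−h1·(2M1+M2)/6=179/138
seg 2: a=5, c=M2/2=-41/69, d=(M3−M2)/(6·3)=89/2484, b=Δ2−h2·(2M2+M3)/6=127/276
seg 3: a=2, c=M3/2=-25/92, d=(M4−M3)/(6·2)=25/552, b=Δ3−h3·(2M3+M4)/6=-295/138
t_q=9/4 → seg 0, τ=9/4; S=-1+97/276·τ+0·τ²+29/828·τ³=1117/5888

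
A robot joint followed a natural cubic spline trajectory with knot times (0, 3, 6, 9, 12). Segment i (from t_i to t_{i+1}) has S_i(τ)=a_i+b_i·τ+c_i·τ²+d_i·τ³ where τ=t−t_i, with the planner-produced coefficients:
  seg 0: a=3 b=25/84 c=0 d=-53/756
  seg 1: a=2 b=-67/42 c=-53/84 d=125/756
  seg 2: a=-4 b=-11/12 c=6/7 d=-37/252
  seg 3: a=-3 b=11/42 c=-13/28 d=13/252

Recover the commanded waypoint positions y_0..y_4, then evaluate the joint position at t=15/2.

y_0=3 y_1=2 y_2=-4 y_3=-3 y_4=-5
S(15/2) = -883/224

y_0 = S_0(0) = a_0 = 3
y_1 = S_1(0) = a_1 = 2
y_2 = S_2(0) = a_2 = -4
y_3 = S_3(0) = a_3 = -3
y_4 = S_3(3) = -5
t_q=15/2 is in segment 2 (τ=3/2); S_2(τ)=-883/224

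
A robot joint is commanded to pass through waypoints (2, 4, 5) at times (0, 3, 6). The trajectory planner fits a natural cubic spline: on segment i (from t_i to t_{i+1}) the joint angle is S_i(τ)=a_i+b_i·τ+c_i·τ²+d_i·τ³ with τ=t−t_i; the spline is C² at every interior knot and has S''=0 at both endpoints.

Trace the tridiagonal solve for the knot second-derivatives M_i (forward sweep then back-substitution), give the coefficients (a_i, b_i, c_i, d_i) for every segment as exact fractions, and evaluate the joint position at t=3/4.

Δ: Δ0=2/3, Δ1=1/3
row 1: diag=12, rhs=-2; c'=1/4, d'=-1/6
back: M1=-1/6
M: M0=0, M1=-1/6, M2=0
seg 0: a=2, c=M0/2=0, d=(M1−M0)/(6·3)=-1/108, b=Δ0−h0·(2M0+M1)/6=3/4
seg 1: a=4, c=M1/2=-1/12, d=(M2−M1)/(6·3)=1/108, b=Δ1−h1·(2M1+M2)/6=1/2
t_q=3/4 → seg 0, τ=3/4; S=2+3/4·τ+0·τ²+-1/108·τ³=655/256

  seg 0: a=2 b=3/4 c=0 d=-1/108
  seg 1: a=4 b=1/2 c=-1/12 d=1/108
S(3/4) = 655/256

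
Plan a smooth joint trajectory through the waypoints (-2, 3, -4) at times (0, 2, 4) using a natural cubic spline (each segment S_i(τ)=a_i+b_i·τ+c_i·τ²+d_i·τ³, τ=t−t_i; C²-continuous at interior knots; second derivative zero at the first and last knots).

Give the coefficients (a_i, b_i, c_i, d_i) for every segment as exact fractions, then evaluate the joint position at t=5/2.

Δ: Δ0=5/2, Δ1=-7/2
row 1: diag=8, rhs=-36; c'=1/4, d'=-9/2
back: M1=-9/2
M: M0=0, M1=-9/2, M2=0
seg 0: a=-2, c=M0/2=0, d=(M1−M0)/(6·2)=-3/8, b=Δ0−h0·(2M0+M1)/6=4
seg 1: a=3, c=M1/2=-9/4, d=(M2−M1)/(6·2)=3/8, b=Δ1−h1·(2M1+M2)/6=-1/2
t_q=5/2 → seg 1, τ=1/2; S=3+-1/2·τ+-9/4·τ²+3/8·τ³=143/64

  seg 0: a=-2 b=4 c=0 d=-3/8
  seg 1: a=3 b=-1/2 c=-9/4 d=3/8
S(5/2) = 143/64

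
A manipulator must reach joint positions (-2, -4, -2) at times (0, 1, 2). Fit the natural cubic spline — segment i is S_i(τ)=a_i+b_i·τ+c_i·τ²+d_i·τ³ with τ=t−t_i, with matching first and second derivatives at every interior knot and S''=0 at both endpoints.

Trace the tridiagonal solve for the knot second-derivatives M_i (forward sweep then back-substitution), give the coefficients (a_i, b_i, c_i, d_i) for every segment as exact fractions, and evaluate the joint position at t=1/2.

  seg 0: a=-2 b=-3 c=0 d=1
  seg 1: a=-4 b=0 c=3 d=-1
S(1/2) = -27/8

Δ: Δ0=-2, Δ1=2
row 1: diag=4, rhs=24; c'=1/4, d'=6
back: M1=6
M: M0=0, M1=6, M2=0
seg 0: a=-2, c=M0/2=0, d=(M1−M0)/(6·1)=1, b=Δ0−h0·(2M0+M1)/6=-3
seg 1: a=-4, c=M1/2=3, d=(M2−M1)/(6·1)=-1, b=Δ1−h1·(2M1+M2)/6=0
t_q=1/2 → seg 0, τ=1/2; S=-2+-3·τ+0·τ²+1·τ³=-27/8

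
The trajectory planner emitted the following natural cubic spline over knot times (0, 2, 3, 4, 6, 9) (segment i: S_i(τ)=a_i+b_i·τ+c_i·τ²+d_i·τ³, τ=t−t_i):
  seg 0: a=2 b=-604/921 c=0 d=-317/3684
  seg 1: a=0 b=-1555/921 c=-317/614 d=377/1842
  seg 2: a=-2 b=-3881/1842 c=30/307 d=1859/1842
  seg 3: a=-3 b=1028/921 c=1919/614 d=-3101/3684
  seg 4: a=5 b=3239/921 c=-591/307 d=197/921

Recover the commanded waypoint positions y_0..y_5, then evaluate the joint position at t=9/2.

y_0 = S_0(0) = a_0 = 2
y_1 = S_1(0) = a_1 = 0
y_2 = S_2(0) = a_2 = -2
y_3 = S_3(0) = a_3 = -3
y_4 = S_4(0) = a_4 = 5
y_5 = S_4(3) = 4
t_q=9/2 is in segment 3 (τ=1/2); S_3(τ)=-17347/9824

y_0=2 y_1=0 y_2=-2 y_3=-3 y_4=5 y_5=4
S(9/2) = -17347/9824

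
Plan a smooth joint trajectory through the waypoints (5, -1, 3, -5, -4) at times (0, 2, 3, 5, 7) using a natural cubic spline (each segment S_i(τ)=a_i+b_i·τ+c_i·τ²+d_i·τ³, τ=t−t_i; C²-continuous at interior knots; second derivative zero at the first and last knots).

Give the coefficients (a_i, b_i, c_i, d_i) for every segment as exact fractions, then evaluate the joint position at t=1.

  seg 0: a=5 b=-765/128 c=0 d=381/512
  seg 1: a=-1 b=189/64 c=1143/256 d=-875/256
  seg 2: a=3 b=417/256 c=-741/128 d=1523/1024
  seg 3: a=-5 b=-471/128 c=1605/512 d=-535/1024
S(1) = -119/512

Δ: Δ0=-3, Δ1=4, Δ2=-4, Δ3=1/2
row 1: diag=6, rhs=42; c'=1/6, d'=7
row 2: denom=6−1·1/6=35/6; d'=(-48−1·7)/(35/6)=-66/7
row 3: denom=8−2·12/35=256/35; d'=(27−2·-66/7)/(256/35)=1605/256
back: M3=1605/256
back: M2=-66/7−12/35·1605/256=-741/64
back: M1=7−1/6·-741/64=1143/128
M: M0=0, M1=1143/128, M2=-741/64, M3=1605/256, M4=0
seg 0: a=5, c=M0/2=0, d=(M1−M0)/(6·2)=381/512, b=Δ0−h0·(2M0+M1)/6=-765/128
seg 1: a=-1, c=M1/2=1143/256, d=(M2−M1)/(6·1)=-875/256, b=Δ1−h1·(2M1+M2)/6=189/64
seg 2: a=3, c=M2/2=-741/128, d=(M3−M2)/(6·2)=1523/1024, b=Δ2−h2·(2M2+M3)/6=417/256
seg 3: a=-5, c=M3/2=1605/512, d=(M4−M3)/(6·2)=-535/1024, b=Δ3−h3·(2M3+M4)/6=-471/128
t_q=1 → seg 0, τ=1; S=5+-765/128·τ+0·τ²+381/512·τ³=-119/512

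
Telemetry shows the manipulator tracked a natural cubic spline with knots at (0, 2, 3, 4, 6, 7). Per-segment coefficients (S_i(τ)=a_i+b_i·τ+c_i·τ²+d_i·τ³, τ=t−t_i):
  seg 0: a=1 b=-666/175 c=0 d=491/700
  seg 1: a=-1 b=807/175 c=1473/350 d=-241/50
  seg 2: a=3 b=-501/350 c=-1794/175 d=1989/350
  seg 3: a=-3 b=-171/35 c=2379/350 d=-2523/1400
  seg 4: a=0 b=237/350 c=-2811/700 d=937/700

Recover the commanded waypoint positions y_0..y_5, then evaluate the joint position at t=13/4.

y_0 = S_0(0) = a_0 = 1
y_1 = S_1(0) = a_1 = -1
y_2 = S_2(0) = a_2 = 3
y_3 = S_3(0) = a_3 = -3
y_4 = S_4(0) = a_4 = 0
y_5 = S_4(1) = -2
t_q=13/4 is in segment 2 (τ=1/4); S_2(τ)=46821/22400

y_0=1 y_1=-1 y_2=3 y_3=-3 y_4=0 y_5=-2
S(13/4) = 46821/22400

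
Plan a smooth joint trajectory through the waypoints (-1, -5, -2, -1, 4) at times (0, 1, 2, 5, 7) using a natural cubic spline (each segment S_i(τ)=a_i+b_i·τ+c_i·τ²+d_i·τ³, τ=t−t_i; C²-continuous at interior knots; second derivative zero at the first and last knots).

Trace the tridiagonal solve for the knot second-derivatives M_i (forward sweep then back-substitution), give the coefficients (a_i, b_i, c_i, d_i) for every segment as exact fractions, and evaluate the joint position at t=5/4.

  seg 0: a=-1 b=-9757/1644 c=0 d=3181/1644
  seg 1: a=-5 b=-107/822 c=3181/548 d=-4397/1644
  seg 2: a=-2 b=5681/1644 c=-304/137 d=1937/4932
  seg 3: a=-1 b=613/822 c=721/548 d=-721/3288
S(5/4) = -165243/35072

Δ: Δ0=-4, Δ1=3, Δ2=1/3, Δ3=5/2
row 1: diag=4, rhs=42; c'=1/4, d'=21/2
row 2: denom=8−1·1/4=31/4; d'=(-16−1·21/2)/(31/4)=-106/31
row 3: denom=10−3·12/31=274/31; d'=(13−3·-106/31)/(274/31)=721/274
back: M3=721/274
back: M2=-106/31−12/31·721/274=-608/137
back: M1=21/2−1/4·-608/137=3181/274
M: M0=0, M1=3181/274, M2=-608/137, M3=721/274, M4=0
seg 0: a=-1, c=M0/2=0, d=(M1−M0)/(6·1)=3181/1644, b=Δ0−h0·(2M0+M1)/6=-9757/1644
seg 1: a=-5, c=M1/2=3181/548, d=(M2−M1)/(6·1)=-4397/1644, b=Δ1−h1·(2M1+M2)/6=-107/822
seg 2: a=-2, c=M2/2=-304/137, d=(M3−M2)/(6·3)=1937/4932, b=Δ2−h2·(2M2+M3)/6=5681/1644
seg 3: a=-1, c=M3/2=721/548, d=(M4−M3)/(6·2)=-721/3288, b=Δ3−h3·(2M3+M4)/6=613/822
t_q=5/4 → seg 1, τ=1/4; S=-5+-107/822·τ+3181/548·τ²+-4397/1644·τ³=-165243/35072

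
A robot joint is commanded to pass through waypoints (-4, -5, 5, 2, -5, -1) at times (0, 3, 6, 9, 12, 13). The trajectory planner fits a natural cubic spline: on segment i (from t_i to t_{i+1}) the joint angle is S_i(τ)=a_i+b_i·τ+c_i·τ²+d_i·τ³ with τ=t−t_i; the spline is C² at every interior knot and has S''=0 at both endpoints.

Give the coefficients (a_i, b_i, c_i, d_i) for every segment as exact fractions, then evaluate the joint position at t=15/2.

  seg 0: a=-4 b=-1879/1209 c=0 d=164/1209
  seg 1: a=-5 b=2549/1209 c=492/403 d=-2947/10881
  seg 2: a=5 b=2564/1209 c=-1471/1209 d=640/10881
  seg 3: a=2 b=-334/93 c=-277/403 d=446/1209
  seg 4: a=-5 b=2714/1209 c=1061/403 d=-1061/1209
S(15/2) = 9095/1612

Δ: Δ0=-1/3, Δ1=10/3, Δ2=-1, Δ3=-7/3, Δ4=4
row 1: diag=12, rhs=22; c'=1/4, d'=11/6
row 2: denom=12−3·1/4=45/4; d'=(-26−3·11/6)/(45/4)=-14/5
row 3: denom=12−3·4/15=56/5; d'=(-8−3·-14/5)/(56/5)=1/28
row 4: denom=8−3·15/56=403/56; d'=(38−3·1/28)/(403/56)=2122/403
back: M4=2122/403
back: M3=1/28−15/56·2122/403=-554/403
back: M2=-14/5−4/15·-554/403=-2942/1209
back: M1=11/6−1/4·-2942/1209=984/403
M: M0=0, M1=984/403, M2=-2942/1209, M3=-554/403, M4=2122/403, M5=0
seg 0: a=-4, c=M0/2=0, d=(M1−M0)/(6·3)=164/1209, b=Δ0−h0·(2M0+M1)/6=-1879/1209
seg 1: a=-5, c=M1/2=492/403, d=(M2−M1)/(6·3)=-2947/10881, b=Δ1−h1·(2M1+M2)/6=2549/1209
seg 2: a=5, c=M2/2=-1471/1209, d=(M3−M2)/(6·3)=640/10881, b=Δ2−h2·(2M2+M3)/6=2564/1209
seg 3: a=2, c=M3/2=-277/403, d=(M4−M3)/(6·3)=446/1209, b=Δ3−h3·(2M3+M4)/6=-334/93
seg 4: a=-5, c=M4/2=1061/403, d=(M5−M4)/(6·1)=-1061/1209, b=Δ4−h4·(2M4+M5)/6=2714/1209
t_q=15/2 → seg 2, τ=3/2; S=5+2564/1209·τ+-1471/1209·τ²+640/10881·τ³=9095/1612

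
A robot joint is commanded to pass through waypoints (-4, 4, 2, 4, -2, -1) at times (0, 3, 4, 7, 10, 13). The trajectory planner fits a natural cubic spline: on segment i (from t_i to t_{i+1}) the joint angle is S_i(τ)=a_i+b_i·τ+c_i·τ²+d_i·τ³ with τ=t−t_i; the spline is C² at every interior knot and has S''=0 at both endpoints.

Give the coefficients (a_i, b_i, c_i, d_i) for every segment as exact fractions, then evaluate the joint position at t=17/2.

  seg 0: a=-4 b=3935/849 c=0 d=-557/2547
  seg 1: a=4 b=-1078/849 c=-557/283 d=1051/849
  seg 2: a=2 b=-1267/849 c=494/283 d=-871/2547
  seg 3: a=4 b=-214/849 c=-377/283 d=1909/7641
  seg 4: a=-2 b=-1273/849 c=778/849 d=-778/7641
S(17/2) = 3323/2264

Δ: Δ0=8/3, Δ1=-2, Δ2=2/3, Δ3=-2, Δ4=1/3
row 1: diag=8, rhs=-28; c'=1/8, d'=-7/2
row 2: denom=8−1·1/8=63/8; d'=(16−1·-7/2)/(63/8)=52/21
row 3: denom=12−3·8/21=76/7; d'=(-16−3·52/21)/(76/7)=-41/19
row 4: denom=12−3·21/76=849/76; d'=(14−3·-41/19)/(849/76)=1556/849
back: M4=1556/849
back: M3=-41/19−21/76·1556/849=-754/283
back: M2=52/21−8/21·-754/283=988/283
back: M1=-7/2−1/8·988/283=-1114/283
M: M0=0, M1=-1114/283, M2=988/283, M3=-754/283, M4=1556/849, M5=0
seg 0: a=-4, c=M0/2=0, d=(M1−M0)/(6·3)=-557/2547, b=Δ0−h0·(2M0+M1)/6=3935/849
seg 1: a=4, c=M1/2=-557/283, d=(M2−M1)/(6·1)=1051/849, b=Δ1−h1·(2M1+M2)/6=-1078/849
seg 2: a=2, c=M2/2=494/283, d=(M3−M2)/(6·3)=-871/2547, b=Δ2−h2·(2M2+M3)/6=-1267/849
seg 3: a=4, c=M3/2=-377/283, d=(M4−M3)/(6·3)=1909/7641, b=Δ3−h3·(2M3+M4)/6=-214/849
seg 4: a=-2, c=M4/2=778/849, d=(M5−M4)/(6·3)=-778/7641, b=Δ4−h4·(2M4+M5)/6=-1273/849
t_q=17/2 → seg 3, τ=3/2; S=4+-214/849·τ+-377/283·τ²+1909/7641·τ³=3323/2264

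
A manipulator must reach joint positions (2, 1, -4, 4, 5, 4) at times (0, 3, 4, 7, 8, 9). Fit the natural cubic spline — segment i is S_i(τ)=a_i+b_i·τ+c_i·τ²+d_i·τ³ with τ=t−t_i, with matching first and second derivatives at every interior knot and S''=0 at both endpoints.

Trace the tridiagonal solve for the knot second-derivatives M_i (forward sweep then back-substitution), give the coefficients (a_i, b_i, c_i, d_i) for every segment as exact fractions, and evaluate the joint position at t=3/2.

Δ: Δ0=-1/3, Δ1=-5, Δ2=8/3, Δ3=1, Δ4=-1
row 1: diag=8, rhs=-28; c'=1/8, d'=-7/2
row 2: denom=8−1·1/8=63/8; d'=(46−1·-7/2)/(63/8)=44/7
row 3: denom=8−3·8/21=48/7; d'=(-10−3·44/7)/(48/7)=-101/24
row 4: denom=4−1·7/48=185/48; d'=(-12−1·-101/24)/(185/48)=-374/185
back: M4=-374/185
back: M3=-101/24−7/48·-374/185=-724/185
back: M2=44/7−8/21·-724/185=4316/555
back: M1=-7/2−1/8·4316/555=-2482/555
M: M0=0, M1=-2482/555, M2=4316/555, M3=-724/185, M4=-374/185, M5=0
seg 0: a=2, c=M0/2=0, d=(M1−M0)/(6·3)=-1241/4995, b=Δ0−h0·(2M0+M1)/6=352/185
seg 1: a=1, c=M1/2=-1241/555, d=(M2−M1)/(6·1)=1133/555, b=Δ1−h1·(2M1+M2)/6=-889/185
seg 2: a=-4, c=M2/2=2158/555, d=(M3−M2)/(6·3)=-3244/4995, b=Δ2−h2·(2M2+M3)/6=-350/111
seg 3: a=4, c=M3/2=-362/185, d=(M4−M3)/(6·1)=35/111, b=Δ3−h3·(2M3+M4)/6=1466/555
seg 4: a=5, c=M4/2=-187/185, d=(M5−M4)/(6·1)=187/555, b=Δ4−h4·(2M4+M5)/6=-181/555
t_q=3/2 → seg 0, τ=3/2; S=2+352/185·τ+0·τ²+-1241/4995·τ³=5943/1480

  seg 0: a=2 b=352/185 c=0 d=-1241/4995
  seg 1: a=1 b=-889/185 c=-1241/555 d=1133/555
  seg 2: a=-4 b=-350/111 c=2158/555 d=-3244/4995
  seg 3: a=4 b=1466/555 c=-362/185 d=35/111
  seg 4: a=5 b=-181/555 c=-187/185 d=187/555
S(3/2) = 5943/1480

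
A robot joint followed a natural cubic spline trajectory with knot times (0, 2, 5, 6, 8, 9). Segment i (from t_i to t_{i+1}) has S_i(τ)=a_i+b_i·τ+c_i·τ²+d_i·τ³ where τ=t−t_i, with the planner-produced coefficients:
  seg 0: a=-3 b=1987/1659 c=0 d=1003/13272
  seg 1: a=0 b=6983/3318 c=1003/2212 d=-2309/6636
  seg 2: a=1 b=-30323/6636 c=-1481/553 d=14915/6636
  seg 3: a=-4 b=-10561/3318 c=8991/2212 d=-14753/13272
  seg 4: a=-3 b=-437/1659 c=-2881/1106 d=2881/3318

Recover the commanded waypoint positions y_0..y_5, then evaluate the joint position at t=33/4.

y_0=-3 y_1=0 y_2=1 y_3=-4 y_4=-3 y_5=-5
S(33/4) = -32511/10112

y_0 = S_0(0) = a_0 = -3
y_1 = S_1(0) = a_1 = 0
y_2 = S_2(0) = a_2 = 1
y_3 = S_3(0) = a_3 = -4
y_4 = S_4(0) = a_4 = -3
y_5 = S_4(1) = -5
t_q=33/4 is in segment 4 (τ=1/4); S_4(τ)=-32511/10112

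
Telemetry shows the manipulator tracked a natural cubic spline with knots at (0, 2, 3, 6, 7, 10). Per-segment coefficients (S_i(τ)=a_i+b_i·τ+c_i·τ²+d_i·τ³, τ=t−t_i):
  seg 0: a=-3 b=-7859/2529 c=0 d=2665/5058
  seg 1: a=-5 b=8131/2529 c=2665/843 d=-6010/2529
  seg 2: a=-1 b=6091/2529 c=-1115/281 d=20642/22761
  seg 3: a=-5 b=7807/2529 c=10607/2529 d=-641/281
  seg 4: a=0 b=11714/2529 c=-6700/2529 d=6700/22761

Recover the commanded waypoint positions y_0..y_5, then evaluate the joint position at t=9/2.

y_0 = S_0(0) = a_0 = -3
y_1 = S_1(0) = a_1 = -5
y_2 = S_2(0) = a_2 = -1
y_3 = S_3(0) = a_3 = -5
y_4 = S_4(0) = a_4 = 0
y_5 = S_4(3) = -2
t_q=9/2 is in segment 2 (τ=3/2); S_2(τ)=-1829/562

y_0=-3 y_1=-5 y_2=-1 y_3=-5 y_4=0 y_5=-2
S(9/2) = -1829/562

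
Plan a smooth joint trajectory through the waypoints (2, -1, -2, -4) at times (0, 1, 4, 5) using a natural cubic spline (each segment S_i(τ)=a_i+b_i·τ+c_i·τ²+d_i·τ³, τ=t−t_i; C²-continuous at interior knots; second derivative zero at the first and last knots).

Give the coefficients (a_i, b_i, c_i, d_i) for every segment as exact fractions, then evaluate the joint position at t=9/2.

Δ: Δ0=-3, Δ1=-1/3, Δ2=-2
row 1: diag=8, rhs=16; c'=3/8, d'=2
row 2: denom=8−3·3/8=55/8; d'=(-10−3·2)/(55/8)=-128/55
back: M2=-128/55
back: M1=2−3/8·-128/55=158/55
M: M0=0, M1=158/55, M2=-128/55, M3=0
seg 0: a=2, c=M0/2=0, d=(M1−M0)/(6·1)=79/165, b=Δ0−h0·(2M0+M1)/6=-574/165
seg 1: a=-1, c=M1/2=79/55, d=(M2−M1)/(6·3)=-13/45, b=Δ1−h1·(2M1+M2)/6=-337/165
seg 2: a=-2, c=M2/2=-64/55, d=(M3−M2)/(6·1)=64/165, b=Δ2−h2·(2M2+M3)/6=-202/165
t_q=9/2 → seg 2, τ=1/2; S=-2+-202/165·τ+-64/55·τ²+64/165·τ³=-157/55

  seg 0: a=2 b=-574/165 c=0 d=79/165
  seg 1: a=-1 b=-337/165 c=79/55 d=-13/45
  seg 2: a=-2 b=-202/165 c=-64/55 d=64/165
S(9/2) = -157/55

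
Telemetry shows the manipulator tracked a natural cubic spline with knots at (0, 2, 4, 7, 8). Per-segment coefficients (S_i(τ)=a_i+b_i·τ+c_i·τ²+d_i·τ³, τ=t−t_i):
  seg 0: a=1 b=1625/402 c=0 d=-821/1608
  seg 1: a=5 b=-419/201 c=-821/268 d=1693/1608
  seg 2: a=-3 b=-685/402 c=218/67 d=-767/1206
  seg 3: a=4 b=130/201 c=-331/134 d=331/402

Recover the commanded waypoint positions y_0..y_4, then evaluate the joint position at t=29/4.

y_0=1 y_1=5 y_2=-3 y_3=4 y_4=3
S(29/4) = 34477/8576

y_0 = S_0(0) = a_0 = 1
y_1 = S_1(0) = a_1 = 5
y_2 = S_2(0) = a_2 = -3
y_3 = S_3(0) = a_3 = 4
y_4 = S_3(1) = 3
t_q=29/4 is in segment 3 (τ=1/4); S_3(τ)=34477/8576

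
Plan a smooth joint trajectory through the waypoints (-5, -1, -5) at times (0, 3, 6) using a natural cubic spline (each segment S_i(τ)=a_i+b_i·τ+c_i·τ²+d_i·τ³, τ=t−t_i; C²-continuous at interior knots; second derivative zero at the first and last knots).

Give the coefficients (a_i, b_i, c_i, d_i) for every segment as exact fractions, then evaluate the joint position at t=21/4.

Δ: Δ0=4/3, Δ1=-4/3
row 1: diag=12, rhs=-16; c'=1/4, d'=-4/3
back: M1=-4/3
M: M0=0, M1=-4/3, M2=0
seg 0: a=-5, c=M0/2=0, d=(M1−M0)/(6·3)=-2/27, b=Δ0−h0·(2M0+M1)/6=2
seg 1: a=-1, c=M1/2=-2/3, d=(M2−M1)/(6·3)=2/27, b=Δ1−h1·(2M1+M2)/6=0
t_q=21/4 → seg 1, τ=9/4; S=-1+0·τ+-2/3·τ²+2/27·τ³=-113/32

  seg 0: a=-5 b=2 c=0 d=-2/27
  seg 1: a=-1 b=0 c=-2/3 d=2/27
S(21/4) = -113/32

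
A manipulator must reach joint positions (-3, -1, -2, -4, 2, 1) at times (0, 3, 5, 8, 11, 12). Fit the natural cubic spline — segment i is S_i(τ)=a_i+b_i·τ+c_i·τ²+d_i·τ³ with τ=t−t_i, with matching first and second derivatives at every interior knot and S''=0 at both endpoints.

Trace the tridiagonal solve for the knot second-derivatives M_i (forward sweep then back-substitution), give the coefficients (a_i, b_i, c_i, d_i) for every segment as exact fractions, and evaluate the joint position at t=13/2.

  seg 0: a=-3 b=151/159 c=0 d=-5/159
  seg 1: a=-1 b=16/159 c=-15/53 d=-11/1272
  seg 2: a=-2 b=-361/318 c=-71/212 d=937/5724
  seg 3: a=-4 b=811/636 c=181/159 d=-1711/5724
  seg 4: a=2 b=11/318 c=-329/212 d=329/636
S(13/2) = -6621/1696

Δ: Δ0=2/3, Δ1=-1/2, Δ2=-2/3, Δ3=2, Δ4=-1
row 1: diag=10, rhs=-7; c'=1/5, d'=-7/10
row 2: denom=10−2·1/5=48/5; d'=(-1−2·-7/10)/(48/5)=1/24
row 3: denom=12−3·5/16=177/16; d'=(16−3·1/24)/(177/16)=254/177
row 4: denom=8−3·16/59=424/59; d'=(-18−3·254/177)/(424/59)=-329/106
back: M4=-329/106
back: M3=254/177−16/59·-329/106=362/159
back: M2=1/24−5/16·362/159=-71/106
back: M1=-7/10−1/5·-71/106=-30/53
M: M0=0, M1=-30/53, M2=-71/106, M3=362/159, M4=-329/106, M5=0
seg 0: a=-3, c=M0/2=0, d=(M1−M0)/(6·3)=-5/159, b=Δ0−h0·(2M0+M1)/6=151/159
seg 1: a=-1, c=M1/2=-15/53, d=(M2−M1)/(6·2)=-11/1272, b=Δ1−h1·(2M1+M2)/6=16/159
seg 2: a=-2, c=M2/2=-71/212, d=(M3−M2)/(6·3)=937/5724, b=Δ2−h2·(2M2+M3)/6=-361/318
seg 3: a=-4, c=M3/2=181/159, d=(M4−M3)/(6·3)=-1711/5724, b=Δ3−h3·(2M3+M4)/6=811/636
seg 4: a=2, c=M4/2=-329/212, d=(M5−M4)/(6·1)=329/636, b=Δ4−h4·(2M4+M5)/6=11/318
t_q=13/2 → seg 2, τ=3/2; S=-2+-361/318·τ+-71/212·τ²+937/5724·τ³=-6621/1696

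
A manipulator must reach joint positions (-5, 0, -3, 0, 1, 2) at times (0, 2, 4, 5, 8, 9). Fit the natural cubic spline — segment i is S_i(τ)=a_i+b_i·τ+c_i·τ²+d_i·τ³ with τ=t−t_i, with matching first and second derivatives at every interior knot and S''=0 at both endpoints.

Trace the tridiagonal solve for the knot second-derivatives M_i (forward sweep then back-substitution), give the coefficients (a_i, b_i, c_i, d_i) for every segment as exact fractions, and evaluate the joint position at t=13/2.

Δ: Δ0=5/2, Δ1=-3/2, Δ2=3, Δ3=1/3, Δ4=1
row 1: diag=8, rhs=-24; c'=1/4, d'=-3
row 2: denom=6−2·1/4=11/2; d'=(27−2·-3)/(11/2)=6
row 3: denom=8−1·2/11=86/11; d'=(-16−1·6)/(86/11)=-121/43
row 4: denom=8−3·33/86=589/86; d'=(4−3·-121/43)/(589/86)=1070/589
back: M4=1070/589
back: M3=-121/43−33/86·1070/589=-2068/589
back: M2=6−2/11·-2068/589=3910/589
back: M1=-3−1/4·3910/589=-5489/1178
M: M0=0, M1=-5489/1178, M2=3910/589, M3=-2068/589, M4=1070/589, M5=0
seg 0: a=-5, c=M0/2=0, d=(M1−M0)/(6·2)=-5489/14136, b=Δ0−h0·(2M0+M1)/6=7162/1767
seg 1: a=0, c=M1/2=-5489/2356, d=(M2−M1)/(6·2)=13309/14136, b=Δ1−h1·(2M1+M2)/6=-2143/3534
seg 2: a=-3, c=M2/2=1955/589, d=(M3−M2)/(6·1)=-2989/1767, b=Δ2−h2·(2M2+M3)/6=2425/1767
seg 3: a=0, c=M3/2=-1034/589, d=(M4−M3)/(6·3)=523/1767, b=Δ3−h3·(2M3+M4)/6=5188/1767
seg 4: a=1, c=M4/2=535/589, d=(M5−M4)/(6·1)=-535/1767, b=Δ4−h4·(2M4+M5)/6=697/1767
t_q=13/2 → seg 3, τ=3/2; S=0+5188/1767·τ+-1034/589·τ²+523/1767·τ³=6847/4712

  seg 0: a=-5 b=7162/1767 c=0 d=-5489/14136
  seg 1: a=0 b=-2143/3534 c=-5489/2356 d=13309/14136
  seg 2: a=-3 b=2425/1767 c=1955/589 d=-2989/1767
  seg 3: a=0 b=5188/1767 c=-1034/589 d=523/1767
  seg 4: a=1 b=697/1767 c=535/589 d=-535/1767
S(13/2) = 6847/4712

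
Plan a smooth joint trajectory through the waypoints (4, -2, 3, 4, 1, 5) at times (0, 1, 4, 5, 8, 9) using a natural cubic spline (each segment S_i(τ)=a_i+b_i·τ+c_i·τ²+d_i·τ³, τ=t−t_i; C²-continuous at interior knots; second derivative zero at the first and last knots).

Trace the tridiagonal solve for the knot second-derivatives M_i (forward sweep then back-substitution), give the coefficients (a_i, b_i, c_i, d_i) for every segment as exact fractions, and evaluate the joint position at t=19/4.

  seg 0: a=4 b=-21095/2961 c=0 d=3329/2961
  seg 1: a=-2 b=-11108/2961 c=3329/987 d=-13918/26649
  seg 2: a=3 b=7060/2961 c=-3931/2961 d=-8/141
  seg 3: a=4 b=-1306/2961 c=-4435/2961 d=11650/26649
  seg 4: a=1 b=7034/2961 c=2405/987 d=-2405/2961
S(19/4) = 63445/15792

Δ: Δ0=-6, Δ1=5/3, Δ2=1, Δ3=-1, Δ4=4
row 1: diag=8, rhs=46; c'=3/8, d'=23/4
row 2: denom=8−3·3/8=55/8; d'=(-4−3·23/4)/(55/8)=-34/11
row 3: denom=8−1·8/55=432/55; d'=(-12−1·-34/11)/(432/55)=-245/216
row 4: denom=8−3·55/144=329/48; d'=(30−3·-245/216)/(329/48)=4810/987
back: M4=4810/987
back: M3=-245/216−55/144·4810/987=-8870/2961
back: M2=-34/11−8/55·-8870/2961=-7862/2961
back: M1=23/4−3/8·-7862/2961=6658/987
M: M0=0, M1=6658/987, M2=-7862/2961, M3=-8870/2961, M4=4810/987, M5=0
seg 0: a=4, c=M0/2=0, d=(M1−M0)/(6·1)=3329/2961, b=Δ0−h0·(2M0+M1)/6=-21095/2961
seg 1: a=-2, c=M1/2=3329/987, d=(M2−M1)/(6·3)=-13918/26649, b=Δ1−h1·(2M1+M2)/6=-11108/2961
seg 2: a=3, c=M2/2=-3931/2961, d=(M3−M2)/(6·1)=-8/141, b=Δ2−h2·(2M2+M3)/6=7060/2961
seg 3: a=4, c=M3/2=-4435/2961, d=(M4−M3)/(6·3)=11650/26649, b=Δ3−h3·(2M3+M4)/6=-1306/2961
seg 4: a=1, c=M4/2=2405/987, d=(M5−M4)/(6·1)=-2405/2961, b=Δ4−h4·(2M4+M5)/6=7034/2961
t_q=19/4 → seg 2, τ=3/4; S=3+7060/2961·τ+-3931/2961·τ²+-8/141·τ³=63445/15792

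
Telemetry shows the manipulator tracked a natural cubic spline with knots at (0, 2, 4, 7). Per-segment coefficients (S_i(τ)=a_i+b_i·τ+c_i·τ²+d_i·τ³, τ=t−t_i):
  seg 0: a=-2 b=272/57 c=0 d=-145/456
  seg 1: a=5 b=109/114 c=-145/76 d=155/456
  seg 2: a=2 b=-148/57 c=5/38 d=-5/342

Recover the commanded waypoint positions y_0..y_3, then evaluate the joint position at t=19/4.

y_0=-2 y_1=5 y_2=2 y_3=-5
S(19/4) = 293/2432

y_0 = S_0(0) = a_0 = -2
y_1 = S_1(0) = a_1 = 5
y_2 = S_2(0) = a_2 = 2
y_3 = S_2(3) = -5
t_q=19/4 is in segment 2 (τ=3/4); S_2(τ)=293/2432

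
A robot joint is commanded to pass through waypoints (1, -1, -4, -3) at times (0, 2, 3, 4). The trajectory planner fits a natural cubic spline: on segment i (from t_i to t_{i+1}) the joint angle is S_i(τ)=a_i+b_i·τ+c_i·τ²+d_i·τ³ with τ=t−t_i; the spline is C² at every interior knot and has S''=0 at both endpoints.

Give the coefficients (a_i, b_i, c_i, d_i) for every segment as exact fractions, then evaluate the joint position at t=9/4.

Δ: Δ0=-1, Δ1=-3, Δ2=1
row 1: diag=6, rhs=-12; c'=1/6, d'=-2
row 2: denom=4−1·1/6=23/6; d'=(24−1·-2)/(23/6)=156/23
back: M2=156/23
back: M1=-2−1/6·156/23=-72/23
M: M0=0, M1=-72/23, M2=156/23, M3=0
seg 0: a=1, c=M0/2=0, d=(M1−M0)/(6·2)=-6/23, b=Δ0−h0·(2M0+M1)/6=1/23
seg 1: a=-1, c=M1/2=-36/23, d=(M2−M1)/(6·1)=38/23, b=Δ1−h1·(2M1+M2)/6=-71/23
seg 2: a=-4, c=M2/2=78/23, d=(M3−M2)/(6·1)=-26/23, b=Δ2−h2·(2M2+M3)/6=-29/23
t_q=9/4 → seg 1, τ=1/4; S=-1+-71/23·τ+-36/23·τ²+38/23·τ³=-59/32

  seg 0: a=1 b=1/23 c=0 d=-6/23
  seg 1: a=-1 b=-71/23 c=-36/23 d=38/23
  seg 2: a=-4 b=-29/23 c=78/23 d=-26/23
S(9/4) = -59/32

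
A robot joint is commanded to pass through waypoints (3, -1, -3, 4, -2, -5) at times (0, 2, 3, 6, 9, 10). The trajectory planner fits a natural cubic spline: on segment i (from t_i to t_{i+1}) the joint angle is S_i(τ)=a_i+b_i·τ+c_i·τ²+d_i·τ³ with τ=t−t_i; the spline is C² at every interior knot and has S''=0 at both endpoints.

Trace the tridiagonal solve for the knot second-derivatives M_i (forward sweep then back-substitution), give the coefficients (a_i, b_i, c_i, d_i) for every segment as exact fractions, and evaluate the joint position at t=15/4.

  seg 0: a=3 b=-6370/3657 c=0 d=-236/3657
  seg 1: a=-1 b=-9202/3657 c=-472/1219 d=3304/3657
  seg 2: a=-3 b=-2122/3657 c=2832/1219 d=-14833/32913
  seg 3: a=4 b=4355/3657 c=-6337/3657 d=7342/32913
  seg 4: a=-2 b=-11641/3657 c=335/1219 d=-335/3657
S(15/4) = -180881/78016

Δ: Δ0=-2, Δ1=-2, Δ2=7/3, Δ3=-2, Δ4=-3
row 1: diag=6, rhs=0; c'=1/6, d'=0
row 2: denom=8−1·1/6=47/6; d'=(26−1·0)/(47/6)=156/47
row 3: denom=12−3·18/47=510/47; d'=(-26−3·156/47)/(510/47)=-169/51
row 4: denom=8−3·47/170=1219/170; d'=(-6−3·-169/51)/(1219/170)=670/1219
back: M4=670/1219
back: M3=-169/51−47/170·670/1219=-12674/3657
back: M2=156/47−18/47·-12674/3657=5664/1219
back: M1=0−1/6·5664/1219=-944/1219
M: M0=0, M1=-944/1219, M2=5664/1219, M3=-12674/3657, M4=670/1219, M5=0
seg 0: a=3, c=M0/2=0, d=(M1−M0)/(6·2)=-236/3657, b=Δ0−h0·(2M0+M1)/6=-6370/3657
seg 1: a=-1, c=M1/2=-472/1219, d=(M2−M1)/(6·1)=3304/3657, b=Δ1−h1·(2M1+M2)/6=-9202/3657
seg 2: a=-3, c=M2/2=2832/1219, d=(M3−M2)/(6·3)=-14833/32913, b=Δ2−h2·(2M2+M3)/6=-2122/3657
seg 3: a=4, c=M3/2=-6337/3657, d=(M4−M3)/(6·3)=7342/32913, b=Δ3−h3·(2M3+M4)/6=4355/3657
seg 4: a=-2, c=M4/2=335/1219, d=(M5−M4)/(6·1)=-335/3657, b=Δ4−h4·(2M4+M5)/6=-11641/3657
t_q=15/4 → seg 2, τ=3/4; S=-3+-2122/3657·τ+2832/1219·τ²+-14833/32913·τ³=-180881/78016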